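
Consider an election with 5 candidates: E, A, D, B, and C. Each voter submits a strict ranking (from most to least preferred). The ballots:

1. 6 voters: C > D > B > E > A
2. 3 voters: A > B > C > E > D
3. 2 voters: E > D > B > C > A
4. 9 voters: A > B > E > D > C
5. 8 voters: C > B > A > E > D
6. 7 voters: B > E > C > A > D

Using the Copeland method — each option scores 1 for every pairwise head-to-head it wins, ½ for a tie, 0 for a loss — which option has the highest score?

B

E: beats D and C; loses to A and B → score 2.
A: beats E and D; loses to B and C → score 2.
D: loses to E, A, B, and C → score 0.
B: beats E, A, D, and C → score 4.
C: beats A and D; loses to E and B → score 2.
B has the best pairwise record.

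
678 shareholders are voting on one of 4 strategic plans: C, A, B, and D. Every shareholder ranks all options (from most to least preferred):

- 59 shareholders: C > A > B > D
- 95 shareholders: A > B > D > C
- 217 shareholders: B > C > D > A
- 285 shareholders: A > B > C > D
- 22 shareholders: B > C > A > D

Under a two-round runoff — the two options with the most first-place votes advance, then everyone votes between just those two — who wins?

Round 1 first-place votes: C 59, A 380, B 239, D 0.
A and B advance.
Runoff: A is preferred to B by 439 voters; B by 239.
A wins the runoff.

A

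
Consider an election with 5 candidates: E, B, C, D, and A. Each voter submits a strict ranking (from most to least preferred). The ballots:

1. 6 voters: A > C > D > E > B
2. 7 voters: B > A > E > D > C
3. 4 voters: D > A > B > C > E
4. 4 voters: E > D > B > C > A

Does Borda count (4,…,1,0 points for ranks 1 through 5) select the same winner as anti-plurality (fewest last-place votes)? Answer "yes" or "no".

Borda — scores: E 36, B 44, C 26, D 47, A 57. Winner: A.
Anti-plurality — last-place votes: E 4, B 6, C 7, D 0, A 4. Winner: D.
The two methods disagree.

no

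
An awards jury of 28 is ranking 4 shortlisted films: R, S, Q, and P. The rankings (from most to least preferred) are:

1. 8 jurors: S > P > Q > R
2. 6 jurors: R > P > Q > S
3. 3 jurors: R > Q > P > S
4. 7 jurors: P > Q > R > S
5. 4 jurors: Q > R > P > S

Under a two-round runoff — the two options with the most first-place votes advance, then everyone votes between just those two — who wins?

Round 1 first-place votes: R 9, S 8, Q 4, P 7.
R and S advance.
Runoff: R is preferred to S by 20 voters; S by 8.
R wins the runoff.

R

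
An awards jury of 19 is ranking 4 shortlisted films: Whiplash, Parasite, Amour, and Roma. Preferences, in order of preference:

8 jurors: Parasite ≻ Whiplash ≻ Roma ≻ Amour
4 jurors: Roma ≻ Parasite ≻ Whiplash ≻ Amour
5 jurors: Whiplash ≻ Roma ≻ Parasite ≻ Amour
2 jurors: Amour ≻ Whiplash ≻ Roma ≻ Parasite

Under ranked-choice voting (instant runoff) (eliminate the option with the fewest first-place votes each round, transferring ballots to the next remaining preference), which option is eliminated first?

Amour

Round 1: Whiplash 5, Parasite 8, Amour 2, Roma 4. Eliminate Amour.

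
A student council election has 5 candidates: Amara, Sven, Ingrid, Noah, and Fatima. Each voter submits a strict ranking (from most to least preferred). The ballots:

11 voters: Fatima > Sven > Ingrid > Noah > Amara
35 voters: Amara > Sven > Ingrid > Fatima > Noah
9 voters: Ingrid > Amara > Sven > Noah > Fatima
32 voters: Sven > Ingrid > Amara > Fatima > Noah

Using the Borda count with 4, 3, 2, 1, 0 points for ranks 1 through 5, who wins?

Sven

Amara: 11·0 + 35·4 + 9·3 + 32·2 = 231
Sven: 11·3 + 35·3 + 9·2 + 32·4 = 284
Ingrid: 11·2 + 35·2 + 9·4 + 32·3 = 224
Noah: 11·1 + 35·0 + 9·1 + 32·0 = 20
Fatima: 11·4 + 35·1 + 9·0 + 32·1 = 111
Sven has the highest Borda score (284).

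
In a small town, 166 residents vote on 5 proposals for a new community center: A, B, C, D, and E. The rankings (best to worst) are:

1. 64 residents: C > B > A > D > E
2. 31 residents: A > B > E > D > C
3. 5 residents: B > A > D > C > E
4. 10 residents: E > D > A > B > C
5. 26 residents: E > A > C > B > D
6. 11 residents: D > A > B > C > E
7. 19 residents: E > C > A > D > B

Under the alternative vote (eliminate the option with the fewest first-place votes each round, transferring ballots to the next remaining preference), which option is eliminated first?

Round 1: A 31, B 5, C 64, D 11, E 55. Eliminate B.

B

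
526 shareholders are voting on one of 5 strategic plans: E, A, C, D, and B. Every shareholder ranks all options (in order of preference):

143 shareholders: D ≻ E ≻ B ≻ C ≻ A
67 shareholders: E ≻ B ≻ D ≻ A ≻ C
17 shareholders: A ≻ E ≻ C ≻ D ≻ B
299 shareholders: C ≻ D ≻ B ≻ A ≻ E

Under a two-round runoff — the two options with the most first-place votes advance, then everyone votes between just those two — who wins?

C

Round 1 first-place votes: E 67, A 17, C 299, D 143, B 0.
C and D advance.
Runoff: C is preferred to D by 316 voters; D by 210.
C wins the runoff.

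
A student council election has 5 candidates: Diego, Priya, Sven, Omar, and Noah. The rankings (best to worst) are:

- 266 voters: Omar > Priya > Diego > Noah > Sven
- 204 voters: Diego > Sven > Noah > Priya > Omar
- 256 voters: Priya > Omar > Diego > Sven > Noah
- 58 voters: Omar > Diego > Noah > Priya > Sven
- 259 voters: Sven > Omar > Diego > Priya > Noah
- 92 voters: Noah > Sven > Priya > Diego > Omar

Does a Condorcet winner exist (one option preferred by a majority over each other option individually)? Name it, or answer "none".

Omar

Omar vs Diego: 839–296 for Omar.
Omar vs Priya: 583–552 for Omar.
Omar vs Sven: 580–555 for Omar.
Omar vs Noah: 839–296 for Omar.
Omar beats every other option head-to-head.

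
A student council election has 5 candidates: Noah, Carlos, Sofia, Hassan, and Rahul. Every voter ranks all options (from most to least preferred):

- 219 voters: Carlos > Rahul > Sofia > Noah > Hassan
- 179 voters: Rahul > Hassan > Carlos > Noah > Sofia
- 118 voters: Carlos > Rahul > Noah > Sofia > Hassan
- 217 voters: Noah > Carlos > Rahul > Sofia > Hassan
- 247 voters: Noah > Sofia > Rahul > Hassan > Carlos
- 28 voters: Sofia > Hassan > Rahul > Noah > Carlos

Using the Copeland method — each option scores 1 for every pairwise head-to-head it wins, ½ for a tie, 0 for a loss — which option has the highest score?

Noah: beats Sofia and Hassan; loses to Carlos and Rahul → score 2.
Carlos: beats Noah, Sofia, Hassan, and Rahul → score 4.
Sofia: beats Hassan; loses to Noah, Carlos, and Rahul → score 1.
Hassan: loses to Noah, Carlos, Sofia, and Rahul → score 0.
Rahul: beats Noah, Sofia, and Hassan; loses to Carlos → score 3.
Carlos has the best pairwise record.

Carlos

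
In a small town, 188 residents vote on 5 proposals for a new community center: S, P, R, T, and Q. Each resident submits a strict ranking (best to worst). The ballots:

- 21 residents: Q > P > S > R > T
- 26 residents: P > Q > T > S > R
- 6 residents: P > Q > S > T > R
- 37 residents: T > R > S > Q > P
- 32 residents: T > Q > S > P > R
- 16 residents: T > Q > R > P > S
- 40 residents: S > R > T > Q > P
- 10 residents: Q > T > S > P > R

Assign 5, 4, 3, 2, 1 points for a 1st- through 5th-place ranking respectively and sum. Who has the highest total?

S: 21·3 + 26·2 + 6·3 + 37·3 + 32·3 + 16·1 + 40·5 + 10·3 = 586
P: 21·4 + 26·5 + 6·5 + 37·1 + 32·2 + 16·2 + 40·1 + 10·2 = 437
R: 21·2 + 26·1 + 6·1 + 37·4 + 32·1 + 16·3 + 40·4 + 10·1 = 472
T: 21·1 + 26·3 + 6·2 + 37·5 + 32·5 + 16·5 + 40·3 + 10·4 = 696
Q: 21·5 + 26·4 + 6·4 + 37·2 + 32·4 + 16·4 + 40·2 + 10·5 = 629
T has the highest Borda score (696).

T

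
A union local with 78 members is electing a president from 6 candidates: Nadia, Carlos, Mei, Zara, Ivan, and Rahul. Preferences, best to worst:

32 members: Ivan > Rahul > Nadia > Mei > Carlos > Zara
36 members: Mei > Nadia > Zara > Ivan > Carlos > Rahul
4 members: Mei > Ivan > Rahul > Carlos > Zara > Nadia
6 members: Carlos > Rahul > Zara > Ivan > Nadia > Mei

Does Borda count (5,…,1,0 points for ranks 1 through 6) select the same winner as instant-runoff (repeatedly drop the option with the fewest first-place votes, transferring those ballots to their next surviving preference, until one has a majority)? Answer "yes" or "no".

yes

Borda — scores: Nadia 246, Carlos 106, Mei 264, Zara 130, Ivan 260, Rahul 164. Winner: Mei.
Instant-runoff — R1 Nadia 0, Carlos 6, Mei 40, Zara 0, Ivan 32, Rahul 0 (Mei winner). Winner: Mei.
The two methods agree.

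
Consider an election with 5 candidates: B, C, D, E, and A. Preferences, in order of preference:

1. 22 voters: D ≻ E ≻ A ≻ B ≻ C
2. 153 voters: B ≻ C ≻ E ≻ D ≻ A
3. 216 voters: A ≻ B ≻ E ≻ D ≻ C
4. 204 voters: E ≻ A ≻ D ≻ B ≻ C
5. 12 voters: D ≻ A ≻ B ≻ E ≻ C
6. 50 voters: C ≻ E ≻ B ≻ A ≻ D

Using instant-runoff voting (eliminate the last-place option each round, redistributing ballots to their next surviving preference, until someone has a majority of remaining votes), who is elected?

Round 1: B 153, C 50, D 34, E 204, A 216. Eliminate D.
Round 2: B 153, C 50, E 226, A 228. Eliminate C.
Round 3: B 153, E 276, A 228. Eliminate B.
Round 4: E 429, A 228. E has a majority.

E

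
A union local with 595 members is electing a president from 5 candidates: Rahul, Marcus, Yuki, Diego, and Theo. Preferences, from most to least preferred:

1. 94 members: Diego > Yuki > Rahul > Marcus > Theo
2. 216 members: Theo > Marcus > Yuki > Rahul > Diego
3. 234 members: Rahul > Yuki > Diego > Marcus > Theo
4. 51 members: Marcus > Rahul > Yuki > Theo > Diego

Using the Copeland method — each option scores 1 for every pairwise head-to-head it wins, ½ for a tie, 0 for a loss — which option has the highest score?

Yuki

Rahul: beats Marcus, Diego, and Theo; loses to Yuki → score 3.
Marcus: beats Theo; loses to Rahul, Yuki, and Diego → score 1.
Yuki: beats Rahul, Marcus, Diego, and Theo → score 4.
Diego: beats Marcus and Theo; loses to Rahul and Yuki → score 2.
Theo: loses to Rahul, Marcus, Yuki, and Diego → score 0.
Yuki has the best pairwise record.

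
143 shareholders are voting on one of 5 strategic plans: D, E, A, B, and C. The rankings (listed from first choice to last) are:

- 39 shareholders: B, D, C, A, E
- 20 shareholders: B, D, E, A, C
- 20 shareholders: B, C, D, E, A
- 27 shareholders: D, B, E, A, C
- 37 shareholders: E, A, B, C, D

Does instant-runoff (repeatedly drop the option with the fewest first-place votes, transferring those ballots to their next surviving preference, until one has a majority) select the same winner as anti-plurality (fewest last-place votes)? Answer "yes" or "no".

Instant-runoff — R1 D 27, E 37, A 0, B 79, C 0 (B winner). Winner: B.
Anti-plurality — last-place votes: D 37, E 39, A 20, B 0, C 47. Winner: B.
The two methods agree.

yes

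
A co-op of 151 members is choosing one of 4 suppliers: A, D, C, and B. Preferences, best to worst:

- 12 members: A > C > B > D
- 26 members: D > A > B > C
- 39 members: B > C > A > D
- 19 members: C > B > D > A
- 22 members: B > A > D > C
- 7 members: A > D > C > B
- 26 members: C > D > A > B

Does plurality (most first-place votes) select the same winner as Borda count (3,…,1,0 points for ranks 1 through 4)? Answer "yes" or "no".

Plurality — first-place votes: A 19, D 26, C 45, B 61. Winner: B.
Borda — scores: A 218, D 185, C 244, B 259. Winner: B.
The two methods agree.

yes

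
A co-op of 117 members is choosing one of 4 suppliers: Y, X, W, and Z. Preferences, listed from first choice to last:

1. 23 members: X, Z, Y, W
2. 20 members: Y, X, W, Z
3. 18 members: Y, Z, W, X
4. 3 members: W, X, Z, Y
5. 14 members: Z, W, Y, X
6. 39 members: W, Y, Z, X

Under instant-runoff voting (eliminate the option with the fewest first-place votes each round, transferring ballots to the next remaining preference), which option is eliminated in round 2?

X

Round 1: Y 38, X 23, W 42, Z 14. Eliminate Z.
Round 2: Y 38, X 23, W 56. Eliminate X.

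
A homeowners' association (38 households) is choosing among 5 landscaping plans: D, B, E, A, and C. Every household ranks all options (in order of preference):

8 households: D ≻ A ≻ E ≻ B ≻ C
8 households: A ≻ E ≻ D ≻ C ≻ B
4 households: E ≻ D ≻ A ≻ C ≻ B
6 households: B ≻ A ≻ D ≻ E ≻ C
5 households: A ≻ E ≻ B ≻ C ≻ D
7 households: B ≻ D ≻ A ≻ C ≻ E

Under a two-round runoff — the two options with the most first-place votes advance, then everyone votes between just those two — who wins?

A

Round 1 first-place votes: D 8, B 13, E 4, A 13, C 0.
A and B advance.
Runoff: A is preferred to B by 25 voters; B by 13.
A wins the runoff.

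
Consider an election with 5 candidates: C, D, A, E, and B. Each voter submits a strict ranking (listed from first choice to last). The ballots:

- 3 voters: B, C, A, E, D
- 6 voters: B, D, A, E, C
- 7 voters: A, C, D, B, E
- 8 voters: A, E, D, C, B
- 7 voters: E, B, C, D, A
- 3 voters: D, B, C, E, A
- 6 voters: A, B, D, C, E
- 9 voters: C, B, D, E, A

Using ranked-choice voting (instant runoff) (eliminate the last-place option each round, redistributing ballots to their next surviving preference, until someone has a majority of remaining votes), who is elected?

Round 1: C 9, D 3, A 21, E 7, B 9. Eliminate D.
Round 2: C 9, A 21, E 7, B 12. Eliminate E.
Round 3: C 9, A 21, B 19. Eliminate C.
Round 4: A 21, B 28. B has a majority.

B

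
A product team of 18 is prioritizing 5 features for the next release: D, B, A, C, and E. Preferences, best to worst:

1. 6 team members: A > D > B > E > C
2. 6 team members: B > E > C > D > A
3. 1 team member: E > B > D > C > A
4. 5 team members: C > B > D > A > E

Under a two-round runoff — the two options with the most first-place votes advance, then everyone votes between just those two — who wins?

B

Round 1 first-place votes: D 0, B 6, A 6, C 5, E 1.
A and B advance.
Runoff: A is preferred to B by 6 voters; B by 12.
B wins the runoff.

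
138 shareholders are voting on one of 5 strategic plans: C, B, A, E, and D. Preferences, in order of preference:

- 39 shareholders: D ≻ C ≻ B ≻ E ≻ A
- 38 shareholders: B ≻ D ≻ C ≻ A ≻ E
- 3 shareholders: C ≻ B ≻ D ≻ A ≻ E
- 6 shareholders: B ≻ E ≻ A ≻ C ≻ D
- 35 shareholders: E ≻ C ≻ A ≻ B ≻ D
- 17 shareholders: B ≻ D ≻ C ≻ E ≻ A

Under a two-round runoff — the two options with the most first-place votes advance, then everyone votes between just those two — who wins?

Round 1 first-place votes: C 3, B 61, A 0, E 35, D 39.
B and D advance.
Runoff: B is preferred to D by 99 voters; D by 39.
B wins the runoff.

B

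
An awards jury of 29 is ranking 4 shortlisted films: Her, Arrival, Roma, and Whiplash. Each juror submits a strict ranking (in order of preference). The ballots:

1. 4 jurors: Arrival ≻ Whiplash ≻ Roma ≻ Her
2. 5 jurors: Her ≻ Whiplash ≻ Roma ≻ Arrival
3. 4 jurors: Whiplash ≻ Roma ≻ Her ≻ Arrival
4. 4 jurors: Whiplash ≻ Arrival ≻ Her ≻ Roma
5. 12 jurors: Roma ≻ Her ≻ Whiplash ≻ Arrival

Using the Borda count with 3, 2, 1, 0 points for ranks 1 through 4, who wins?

Whiplash

Her: 4·0 + 5·3 + 4·1 + 4·1 + 12·2 = 47
Arrival: 4·3 + 5·0 + 4·0 + 4·2 + 12·0 = 20
Roma: 4·1 + 5·1 + 4·2 + 4·0 + 12·3 = 53
Whiplash: 4·2 + 5·2 + 4·3 + 4·3 + 12·1 = 54
Whiplash has the highest Borda score (54).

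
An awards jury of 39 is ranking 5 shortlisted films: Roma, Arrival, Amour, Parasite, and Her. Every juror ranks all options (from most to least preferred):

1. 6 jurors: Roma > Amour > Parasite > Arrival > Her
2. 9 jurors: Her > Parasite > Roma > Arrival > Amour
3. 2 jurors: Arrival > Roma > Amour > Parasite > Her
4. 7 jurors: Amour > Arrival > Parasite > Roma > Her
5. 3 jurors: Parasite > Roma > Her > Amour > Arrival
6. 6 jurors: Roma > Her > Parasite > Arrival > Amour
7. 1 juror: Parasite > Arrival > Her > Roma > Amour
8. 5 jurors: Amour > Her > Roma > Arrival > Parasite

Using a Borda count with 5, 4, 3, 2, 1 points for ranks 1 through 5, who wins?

Roma: 6·5 + 9·3 + 2·4 + 7·2 + 3·4 + 6·5 + 1·2 + 5·3 = 138
Arrival: 6·2 + 9·2 + 2·5 + 7·4 + 3·1 + 6·2 + 1·4 + 5·2 = 97
Amour: 6·4 + 9·1 + 2·3 + 7·5 + 3·2 + 6·1 + 1·1 + 5·5 = 112
Parasite: 6·3 + 9·4 + 2·2 + 7·3 + 3·5 + 6·3 + 1·5 + 5·1 = 122
Her: 6·1 + 9·5 + 2·1 + 7·1 + 3·3 + 6·4 + 1·3 + 5·4 = 116
Roma has the highest Borda score (138).

Roma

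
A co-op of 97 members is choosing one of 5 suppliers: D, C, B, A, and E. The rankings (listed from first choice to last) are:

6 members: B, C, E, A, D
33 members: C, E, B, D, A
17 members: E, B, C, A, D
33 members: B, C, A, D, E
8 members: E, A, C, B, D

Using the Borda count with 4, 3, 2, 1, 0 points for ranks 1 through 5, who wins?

D: 6·0 + 33·1 + 17·0 + 33·1 + 8·0 = 66
C: 6·3 + 33·4 + 17·2 + 33·3 + 8·2 = 299
B: 6·4 + 33·2 + 17·3 + 33·4 + 8·1 = 281
A: 6·1 + 33·0 + 17·1 + 33·2 + 8·3 = 113
E: 6·2 + 33·3 + 17·4 + 33·0 + 8·4 = 211
C has the highest Borda score (299).

C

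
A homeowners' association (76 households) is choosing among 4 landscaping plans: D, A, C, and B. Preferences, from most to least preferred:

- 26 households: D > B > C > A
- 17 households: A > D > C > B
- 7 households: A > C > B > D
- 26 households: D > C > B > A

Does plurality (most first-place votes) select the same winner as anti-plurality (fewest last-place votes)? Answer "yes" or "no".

Plurality — first-place votes: D 52, A 24, C 0, B 0. Winner: D.
Anti-plurality — last-place votes: D 7, A 52, C 0, B 17. Winner: C.
The two methods disagree.

no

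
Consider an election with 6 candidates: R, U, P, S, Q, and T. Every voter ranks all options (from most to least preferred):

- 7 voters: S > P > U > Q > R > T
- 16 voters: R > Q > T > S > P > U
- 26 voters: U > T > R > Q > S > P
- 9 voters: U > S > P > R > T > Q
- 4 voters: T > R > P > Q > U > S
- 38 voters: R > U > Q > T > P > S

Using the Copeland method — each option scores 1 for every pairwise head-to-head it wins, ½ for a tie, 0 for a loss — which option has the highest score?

R: beats U, P, S, Q, and T → score 5.
U: beats P, S, Q, and T; loses to R → score 4.
P: loses to R, U, S, Q, and T → score 0.
S: beats P; loses to R, U, Q, and T → score 1.
Q: beats P, S, and T; loses to R and U → score 3.
T: beats P and S; loses to R, U, and Q → score 2.
R has the best pairwise record.

R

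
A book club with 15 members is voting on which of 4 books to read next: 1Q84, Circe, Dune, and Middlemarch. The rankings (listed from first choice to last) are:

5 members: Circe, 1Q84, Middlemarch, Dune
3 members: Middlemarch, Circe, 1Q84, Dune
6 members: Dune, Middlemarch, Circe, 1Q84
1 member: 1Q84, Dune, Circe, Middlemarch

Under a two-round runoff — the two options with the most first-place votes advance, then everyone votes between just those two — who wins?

Circe

Round 1 first-place votes: 1Q84 1, Circe 5, Dune 6, Middlemarch 3.
Dune and Circe advance.
Runoff: Dune is preferred to Circe by 7 voters; Circe by 8.
Circe wins the runoff.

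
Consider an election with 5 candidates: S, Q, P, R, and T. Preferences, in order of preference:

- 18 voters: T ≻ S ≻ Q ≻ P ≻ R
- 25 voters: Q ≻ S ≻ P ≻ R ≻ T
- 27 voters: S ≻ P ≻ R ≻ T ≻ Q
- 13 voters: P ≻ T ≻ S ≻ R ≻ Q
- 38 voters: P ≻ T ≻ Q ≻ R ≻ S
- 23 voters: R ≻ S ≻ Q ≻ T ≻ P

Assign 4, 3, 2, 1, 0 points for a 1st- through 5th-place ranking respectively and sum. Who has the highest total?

S: 18·3 + 25·3 + 27·4 + 13·2 + 38·0 + 23·3 = 332
Q: 18·2 + 25·4 + 27·0 + 13·0 + 38·2 + 23·2 = 258
P: 18·1 + 25·2 + 27·3 + 13·4 + 38·4 + 23·0 = 353
R: 18·0 + 25·1 + 27·2 + 13·1 + 38·1 + 23·4 = 222
T: 18·4 + 25·0 + 27·1 + 13·3 + 38·3 + 23·1 = 275
P has the highest Borda score (353).

P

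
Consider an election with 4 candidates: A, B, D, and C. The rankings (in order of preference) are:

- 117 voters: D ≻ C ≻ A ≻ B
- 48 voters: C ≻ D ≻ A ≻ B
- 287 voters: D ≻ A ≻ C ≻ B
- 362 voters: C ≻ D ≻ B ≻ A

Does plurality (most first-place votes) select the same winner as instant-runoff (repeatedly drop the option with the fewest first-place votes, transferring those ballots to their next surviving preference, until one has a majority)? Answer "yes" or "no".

Plurality — first-place votes: A 0, B 0, D 404, C 410. Winner: C.
Instant-runoff — R1 A 0, B 0, D 404, C 410 (C winner). Winner: C.
The two methods agree.

yes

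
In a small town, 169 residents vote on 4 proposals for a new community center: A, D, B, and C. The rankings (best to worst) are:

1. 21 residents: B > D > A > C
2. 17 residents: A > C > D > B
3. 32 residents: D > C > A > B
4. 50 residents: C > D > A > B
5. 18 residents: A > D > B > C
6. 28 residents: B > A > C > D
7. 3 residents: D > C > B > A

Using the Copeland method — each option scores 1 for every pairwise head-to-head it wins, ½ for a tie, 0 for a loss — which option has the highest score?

A: beats B; loses to D and C → score 1.
D: beats A and B; loses to C → score 2.
B: loses to A, D, and C → score 0.
C: beats A, D, and B → score 3.
C has the best pairwise record.

C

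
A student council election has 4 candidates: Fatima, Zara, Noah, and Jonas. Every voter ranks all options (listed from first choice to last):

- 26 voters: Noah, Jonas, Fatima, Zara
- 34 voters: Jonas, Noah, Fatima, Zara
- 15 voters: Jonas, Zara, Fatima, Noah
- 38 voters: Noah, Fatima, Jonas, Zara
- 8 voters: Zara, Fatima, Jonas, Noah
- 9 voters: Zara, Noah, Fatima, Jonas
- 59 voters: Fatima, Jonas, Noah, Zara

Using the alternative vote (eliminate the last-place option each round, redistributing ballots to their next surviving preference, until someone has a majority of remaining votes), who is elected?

Noah

Round 1: Fatima 59, Zara 17, Noah 64, Jonas 49. Eliminate Zara.
Round 2: Fatima 67, Noah 73, Jonas 49. Eliminate Jonas.
Round 3: Fatima 82, Noah 107. Noah has a majority.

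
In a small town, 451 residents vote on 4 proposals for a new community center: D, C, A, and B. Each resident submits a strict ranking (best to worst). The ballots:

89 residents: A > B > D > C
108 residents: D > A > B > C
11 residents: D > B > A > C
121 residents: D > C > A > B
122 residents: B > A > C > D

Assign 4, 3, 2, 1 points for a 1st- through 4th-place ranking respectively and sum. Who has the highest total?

A

D: 89·2 + 108·4 + 11·4 + 121·4 + 122·1 = 1260
C: 89·1 + 108·1 + 11·1 + 121·3 + 122·2 = 815
A: 89·4 + 108·3 + 11·2 + 121·2 + 122·3 = 1310
B: 89·3 + 108·2 + 11·3 + 121·1 + 122·4 = 1125
A has the highest Borda score (1310).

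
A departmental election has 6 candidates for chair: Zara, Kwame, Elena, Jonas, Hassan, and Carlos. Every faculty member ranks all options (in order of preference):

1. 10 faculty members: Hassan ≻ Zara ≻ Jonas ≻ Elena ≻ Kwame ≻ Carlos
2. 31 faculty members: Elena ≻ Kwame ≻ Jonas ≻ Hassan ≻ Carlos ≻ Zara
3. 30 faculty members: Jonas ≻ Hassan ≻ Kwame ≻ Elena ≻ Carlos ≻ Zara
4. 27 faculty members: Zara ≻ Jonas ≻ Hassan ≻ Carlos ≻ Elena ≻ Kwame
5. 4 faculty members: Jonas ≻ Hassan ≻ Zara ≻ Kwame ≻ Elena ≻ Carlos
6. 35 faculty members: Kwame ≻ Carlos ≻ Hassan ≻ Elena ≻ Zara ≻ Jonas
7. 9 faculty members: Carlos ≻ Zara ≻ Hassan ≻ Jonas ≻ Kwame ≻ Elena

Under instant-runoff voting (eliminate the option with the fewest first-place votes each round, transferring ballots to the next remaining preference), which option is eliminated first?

Carlos

Round 1: Zara 27, Kwame 35, Elena 31, Jonas 34, Hassan 10, Carlos 9. Eliminate Carlos.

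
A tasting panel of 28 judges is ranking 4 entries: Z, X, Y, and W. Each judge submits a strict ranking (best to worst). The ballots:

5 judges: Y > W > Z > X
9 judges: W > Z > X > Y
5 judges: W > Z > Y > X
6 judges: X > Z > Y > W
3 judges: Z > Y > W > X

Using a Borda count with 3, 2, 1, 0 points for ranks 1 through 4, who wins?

Z: 5·1 + 9·2 + 5·2 + 6·2 + 3·3 = 54
X: 5·0 + 9·1 + 5·0 + 6·3 + 3·0 = 27
Y: 5·3 + 9·0 + 5·1 + 6·1 + 3·2 = 32
W: 5·2 + 9·3 + 5·3 + 6·0 + 3·1 = 55
W has the highest Borda score (55).

W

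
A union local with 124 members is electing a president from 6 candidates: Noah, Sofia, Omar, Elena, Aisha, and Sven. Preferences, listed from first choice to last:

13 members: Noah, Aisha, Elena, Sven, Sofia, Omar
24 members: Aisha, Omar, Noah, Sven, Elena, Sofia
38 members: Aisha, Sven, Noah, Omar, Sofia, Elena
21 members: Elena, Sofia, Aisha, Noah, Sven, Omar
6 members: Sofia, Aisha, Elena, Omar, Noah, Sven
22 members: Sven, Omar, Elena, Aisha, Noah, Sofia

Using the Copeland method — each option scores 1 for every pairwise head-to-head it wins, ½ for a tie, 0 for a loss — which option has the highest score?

Noah: beats Sofia, Omar, Elena, and Sven; loses to Aisha → score 4.
Sofia: loses to Noah, Omar, Elena, Aisha, and Sven → score 0.
Omar: beats Sofia and Elena; loses to Noah, Aisha, and Sven → score 2.
Elena: beats Sofia; loses to Noah, Omar, Aisha, and Sven → score 1.
Aisha: beats Noah, Sofia, Omar, Elena, and Sven → score 5.
Sven: beats Sofia, Omar, and Elena; loses to Noah and Aisha → score 3.
Aisha has the best pairwise record.

Aisha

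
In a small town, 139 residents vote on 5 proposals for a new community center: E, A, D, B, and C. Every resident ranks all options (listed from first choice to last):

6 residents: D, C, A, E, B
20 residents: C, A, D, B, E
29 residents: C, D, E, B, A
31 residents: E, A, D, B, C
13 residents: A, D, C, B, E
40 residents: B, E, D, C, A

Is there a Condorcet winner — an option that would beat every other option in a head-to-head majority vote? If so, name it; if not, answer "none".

none

Checking pairwise contests:
B beats E 73–66.
E beats A 100–39.
E beats D 71–68.
A beats B 70–69.
E beats C 71–68.
Every option loses at least one head-to-head, so there is no Condorcet winner.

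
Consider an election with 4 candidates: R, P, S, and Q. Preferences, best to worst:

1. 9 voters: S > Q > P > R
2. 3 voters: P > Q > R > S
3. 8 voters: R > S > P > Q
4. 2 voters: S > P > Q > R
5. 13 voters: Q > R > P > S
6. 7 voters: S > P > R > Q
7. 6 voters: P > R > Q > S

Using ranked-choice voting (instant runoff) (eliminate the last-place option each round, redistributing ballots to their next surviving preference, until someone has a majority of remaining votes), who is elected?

Round 1: R 8, P 9, S 18, Q 13. Eliminate R.
Round 2: P 9, S 26, Q 13. S has a majority.

S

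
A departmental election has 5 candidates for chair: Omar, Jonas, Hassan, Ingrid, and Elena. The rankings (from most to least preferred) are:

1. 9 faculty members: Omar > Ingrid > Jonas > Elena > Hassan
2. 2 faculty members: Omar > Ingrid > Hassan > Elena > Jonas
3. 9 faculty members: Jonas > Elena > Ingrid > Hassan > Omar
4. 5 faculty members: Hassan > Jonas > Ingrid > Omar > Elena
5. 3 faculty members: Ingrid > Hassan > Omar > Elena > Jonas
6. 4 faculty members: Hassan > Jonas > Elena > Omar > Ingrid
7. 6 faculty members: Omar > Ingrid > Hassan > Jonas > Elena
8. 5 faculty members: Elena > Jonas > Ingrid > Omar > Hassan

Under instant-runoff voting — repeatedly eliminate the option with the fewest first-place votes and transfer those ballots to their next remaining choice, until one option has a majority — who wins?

Jonas

Round 1: Omar 17, Jonas 9, Hassan 9, Ingrid 3, Elena 5. Eliminate Ingrid.
Round 2: Omar 17, Jonas 9, Hassan 12, Elena 5. Eliminate Elena.
Round 3: Omar 17, Jonas 14, Hassan 12. Eliminate Hassan.
Round 4: Omar 20, Jonas 23. Jonas has a majority.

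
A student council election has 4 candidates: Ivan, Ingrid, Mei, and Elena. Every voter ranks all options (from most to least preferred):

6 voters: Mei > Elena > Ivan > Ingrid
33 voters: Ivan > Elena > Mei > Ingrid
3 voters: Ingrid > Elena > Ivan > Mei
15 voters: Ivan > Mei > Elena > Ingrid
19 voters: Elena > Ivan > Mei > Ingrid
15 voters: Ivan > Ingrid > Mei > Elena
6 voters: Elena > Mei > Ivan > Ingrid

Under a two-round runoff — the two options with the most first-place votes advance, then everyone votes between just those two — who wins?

Round 1 first-place votes: Ivan 63, Ingrid 3, Mei 6, Elena 25.
Ivan and Elena advance.
Runoff: Ivan is preferred to Elena by 63 voters; Elena by 34.
Ivan wins the runoff.

Ivan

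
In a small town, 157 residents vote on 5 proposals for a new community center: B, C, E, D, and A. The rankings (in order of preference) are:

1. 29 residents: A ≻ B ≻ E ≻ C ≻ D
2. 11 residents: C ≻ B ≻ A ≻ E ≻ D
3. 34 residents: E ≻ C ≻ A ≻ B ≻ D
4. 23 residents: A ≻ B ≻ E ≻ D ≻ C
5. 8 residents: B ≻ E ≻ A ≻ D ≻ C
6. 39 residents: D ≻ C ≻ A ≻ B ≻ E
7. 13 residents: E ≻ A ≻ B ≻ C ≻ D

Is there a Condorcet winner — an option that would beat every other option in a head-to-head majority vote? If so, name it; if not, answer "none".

Checking pairwise contests:
C beats B 84–73.
E beats C 107–50.
B beats E 110–47.
B beats D 118–39.
C beats A 84–73.
Every option loses at least one head-to-head, so there is no Condorcet winner.

none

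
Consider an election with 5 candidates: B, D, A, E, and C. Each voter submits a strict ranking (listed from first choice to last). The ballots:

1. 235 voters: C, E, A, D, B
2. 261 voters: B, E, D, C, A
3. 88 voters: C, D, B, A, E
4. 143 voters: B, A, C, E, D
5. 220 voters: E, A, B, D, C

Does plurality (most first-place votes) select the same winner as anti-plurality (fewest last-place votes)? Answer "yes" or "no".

Plurality — first-place votes: B 404, D 0, A 0, E 220, C 323. Winner: B.
Anti-plurality — last-place votes: B 235, D 143, A 261, E 88, C 220. Winner: E.
The two methods disagree.

no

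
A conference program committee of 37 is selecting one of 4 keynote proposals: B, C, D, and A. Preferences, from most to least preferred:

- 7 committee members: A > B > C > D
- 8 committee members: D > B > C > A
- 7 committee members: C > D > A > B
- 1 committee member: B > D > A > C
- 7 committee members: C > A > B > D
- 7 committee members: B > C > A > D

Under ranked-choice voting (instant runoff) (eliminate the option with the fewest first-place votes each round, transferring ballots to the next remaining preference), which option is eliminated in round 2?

D

Round 1: B 8, C 14, D 8, A 7. Eliminate A.
Round 2: B 15, C 14, D 8. Eliminate D.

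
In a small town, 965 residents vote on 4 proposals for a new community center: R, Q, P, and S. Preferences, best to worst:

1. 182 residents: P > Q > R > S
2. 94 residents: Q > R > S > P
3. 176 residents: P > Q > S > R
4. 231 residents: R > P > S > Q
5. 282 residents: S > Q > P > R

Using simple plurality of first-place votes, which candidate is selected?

P

First-place votes: R 231, Q 94, P 358, S 282.
P has the most first-place votes.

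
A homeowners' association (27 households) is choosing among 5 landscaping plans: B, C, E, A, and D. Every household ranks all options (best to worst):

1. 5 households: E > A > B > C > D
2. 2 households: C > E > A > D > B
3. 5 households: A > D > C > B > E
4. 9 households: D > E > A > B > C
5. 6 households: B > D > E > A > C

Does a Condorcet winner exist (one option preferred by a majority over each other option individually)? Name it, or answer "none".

D

D vs B: 16–11 for D.
D vs C: 20–7 for D.
D vs E: 20–7 for D.
D vs A: 15–12 for D.
D beats every other option head-to-head.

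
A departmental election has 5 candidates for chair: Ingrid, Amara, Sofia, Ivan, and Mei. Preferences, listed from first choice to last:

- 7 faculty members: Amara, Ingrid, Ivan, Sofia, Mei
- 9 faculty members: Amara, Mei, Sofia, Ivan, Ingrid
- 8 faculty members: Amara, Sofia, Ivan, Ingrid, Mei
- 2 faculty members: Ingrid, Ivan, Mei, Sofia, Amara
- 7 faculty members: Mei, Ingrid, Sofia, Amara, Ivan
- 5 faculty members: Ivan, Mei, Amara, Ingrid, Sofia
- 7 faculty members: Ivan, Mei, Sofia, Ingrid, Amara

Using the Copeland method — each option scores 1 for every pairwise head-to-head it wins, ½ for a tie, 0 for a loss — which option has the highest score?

Ingrid: loses to Amara, Sofia, Ivan, and Mei → score 0.
Amara: beats Ingrid, Sofia, Ivan, and Mei → score 4.
Sofia: beats Ingrid and Ivan; loses to Amara and Mei → score 2.
Ivan: beats Ingrid and Mei; loses to Amara and Sofia → score 2.
Mei: beats Ingrid and Sofia; loses to Amara and Ivan → score 2.
Amara has the best pairwise record.

Amara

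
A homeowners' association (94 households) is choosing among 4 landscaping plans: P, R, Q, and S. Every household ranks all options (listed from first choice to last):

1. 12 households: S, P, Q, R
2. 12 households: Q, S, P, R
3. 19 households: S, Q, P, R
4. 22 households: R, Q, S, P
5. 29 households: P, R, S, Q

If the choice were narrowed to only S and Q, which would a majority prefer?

S

Voters preferring S to Q: 60; preferring Q to S: 34.
S wins the head-to-head.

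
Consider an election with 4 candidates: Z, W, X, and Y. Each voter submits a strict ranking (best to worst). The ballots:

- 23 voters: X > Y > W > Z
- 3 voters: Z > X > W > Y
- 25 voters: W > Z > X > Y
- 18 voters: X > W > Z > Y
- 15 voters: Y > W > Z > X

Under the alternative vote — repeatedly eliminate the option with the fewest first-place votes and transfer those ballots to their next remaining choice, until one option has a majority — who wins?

X

Round 1: Z 3, W 25, X 41, Y 15. Eliminate Z.
Round 2: W 25, X 44, Y 15. X has a majority.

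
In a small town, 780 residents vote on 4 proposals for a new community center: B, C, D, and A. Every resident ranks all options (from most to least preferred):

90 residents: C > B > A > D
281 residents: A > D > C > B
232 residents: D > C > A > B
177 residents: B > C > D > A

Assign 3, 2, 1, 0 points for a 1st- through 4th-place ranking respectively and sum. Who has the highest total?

D

B: 90·2 + 281·0 + 232·0 + 177·3 = 711
C: 90·3 + 281·1 + 232·2 + 177·2 = 1369
D: 90·0 + 281·2 + 232·3 + 177·1 = 1435
A: 90·1 + 281·3 + 232·1 + 177·0 = 1165
D has the highest Borda score (1435).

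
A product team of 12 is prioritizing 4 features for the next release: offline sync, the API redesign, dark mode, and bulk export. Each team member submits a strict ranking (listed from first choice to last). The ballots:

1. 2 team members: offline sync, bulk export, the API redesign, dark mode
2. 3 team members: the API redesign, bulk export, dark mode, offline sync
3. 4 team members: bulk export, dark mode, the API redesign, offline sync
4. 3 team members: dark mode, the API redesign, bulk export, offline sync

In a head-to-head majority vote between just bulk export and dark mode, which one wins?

bulk export

Voters preferring bulk export to dark mode: 9; preferring dark mode to bulk export: 3.
bulk export wins the head-to-head.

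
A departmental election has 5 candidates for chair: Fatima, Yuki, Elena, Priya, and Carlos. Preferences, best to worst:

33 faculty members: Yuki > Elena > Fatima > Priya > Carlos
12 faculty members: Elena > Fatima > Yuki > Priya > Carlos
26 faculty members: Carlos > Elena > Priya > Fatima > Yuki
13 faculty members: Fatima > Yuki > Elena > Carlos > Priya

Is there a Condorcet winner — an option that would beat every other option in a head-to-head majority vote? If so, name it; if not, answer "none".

none

Checking pairwise contests:
Elena beats Fatima 71–13.
Fatima beats Yuki 51–33.
Yuki beats Elena 46–38.
Fatima beats Priya 58–26.
Fatima beats Carlos 58–26.
Every option loses at least one head-to-head, so there is no Condorcet winner.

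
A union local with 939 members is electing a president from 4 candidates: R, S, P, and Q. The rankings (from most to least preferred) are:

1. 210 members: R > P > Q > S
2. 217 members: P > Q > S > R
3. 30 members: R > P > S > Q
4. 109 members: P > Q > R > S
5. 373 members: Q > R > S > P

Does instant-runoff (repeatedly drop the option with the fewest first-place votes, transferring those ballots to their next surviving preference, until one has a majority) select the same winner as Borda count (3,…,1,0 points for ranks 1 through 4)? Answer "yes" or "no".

no

Instant-runoff — R1 R 240, S 0, P 326, Q 373 (S out); R2 R 240, P 326, Q 373 (R out); R3 P 566, Q 373 (P winner). Winner: P.
Borda — scores: R 1575, S 620, P 1458, Q 1981. Winner: Q.
The two methods disagree.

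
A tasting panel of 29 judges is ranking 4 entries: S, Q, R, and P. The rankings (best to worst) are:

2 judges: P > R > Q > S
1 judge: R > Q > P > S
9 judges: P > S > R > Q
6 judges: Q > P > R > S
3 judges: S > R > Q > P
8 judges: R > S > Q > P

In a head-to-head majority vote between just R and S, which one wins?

Voters preferring R to S: 17; preferring S to R: 12.
R wins the head-to-head.

R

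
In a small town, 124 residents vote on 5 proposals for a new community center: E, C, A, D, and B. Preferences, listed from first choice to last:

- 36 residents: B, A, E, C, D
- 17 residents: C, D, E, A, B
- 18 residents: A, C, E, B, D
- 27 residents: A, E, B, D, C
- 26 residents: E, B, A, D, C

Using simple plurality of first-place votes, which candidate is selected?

A

First-place votes: E 26, C 17, A 45, D 0, B 36.
A has the most first-place votes.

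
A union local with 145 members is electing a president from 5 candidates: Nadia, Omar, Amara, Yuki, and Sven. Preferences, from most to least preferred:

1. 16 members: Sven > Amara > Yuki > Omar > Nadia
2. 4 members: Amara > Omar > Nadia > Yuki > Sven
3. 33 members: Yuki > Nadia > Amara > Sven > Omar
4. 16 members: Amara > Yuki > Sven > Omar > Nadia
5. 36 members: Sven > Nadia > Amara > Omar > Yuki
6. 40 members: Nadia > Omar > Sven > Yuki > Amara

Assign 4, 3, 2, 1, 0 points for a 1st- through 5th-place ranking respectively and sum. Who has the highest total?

Nadia

Nadia: 16·0 + 4·2 + 33·3 + 16·0 + 36·3 + 40·4 = 375
Omar: 16·1 + 4·3 + 33·0 + 16·1 + 36·1 + 40·3 = 200
Amara: 16·3 + 4·4 + 33·2 + 16·4 + 36·2 + 40·0 = 266
Yuki: 16·2 + 4·1 + 33·4 + 16·3 + 36·0 + 40·1 = 256
Sven: 16·4 + 4·0 + 33·1 + 16·2 + 36·4 + 40·2 = 353
Nadia has the highest Borda score (375).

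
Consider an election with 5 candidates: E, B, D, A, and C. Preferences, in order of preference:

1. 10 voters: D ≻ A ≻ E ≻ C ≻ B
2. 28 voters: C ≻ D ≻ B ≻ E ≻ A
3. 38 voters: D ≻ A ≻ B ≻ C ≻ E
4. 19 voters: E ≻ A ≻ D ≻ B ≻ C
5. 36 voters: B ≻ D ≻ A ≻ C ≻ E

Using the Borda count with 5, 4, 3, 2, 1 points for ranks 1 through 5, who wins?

D

E: 10·3 + 28·2 + 38·1 + 19·5 + 36·1 = 255
B: 10·1 + 28·3 + 38·3 + 19·2 + 36·5 = 426
D: 10·5 + 28·4 + 38·5 + 19·3 + 36·4 = 553
A: 10·4 + 28·1 + 38·4 + 19·4 + 36·3 = 404
C: 10·2 + 28·5 + 38·2 + 19·1 + 36·2 = 327
D has the highest Borda score (553).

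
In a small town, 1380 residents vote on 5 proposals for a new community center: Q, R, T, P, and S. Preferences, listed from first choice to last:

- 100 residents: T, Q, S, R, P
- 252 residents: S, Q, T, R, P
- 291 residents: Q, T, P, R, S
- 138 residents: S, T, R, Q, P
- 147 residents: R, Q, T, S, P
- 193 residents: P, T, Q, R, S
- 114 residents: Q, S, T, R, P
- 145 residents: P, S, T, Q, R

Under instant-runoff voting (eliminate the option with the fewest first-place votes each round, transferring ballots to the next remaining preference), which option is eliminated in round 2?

R

Round 1: Q 405, R 147, T 100, P 338, S 390. Eliminate T.
Round 2: Q 505, R 147, P 338, S 390. Eliminate R.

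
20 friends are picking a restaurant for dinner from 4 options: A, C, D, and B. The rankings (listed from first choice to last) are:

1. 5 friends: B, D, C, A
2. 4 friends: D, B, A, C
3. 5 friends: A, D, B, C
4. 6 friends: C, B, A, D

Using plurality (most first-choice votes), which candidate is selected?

First-place votes: A 5, C 6, D 4, B 5.
C has the most first-place votes.

C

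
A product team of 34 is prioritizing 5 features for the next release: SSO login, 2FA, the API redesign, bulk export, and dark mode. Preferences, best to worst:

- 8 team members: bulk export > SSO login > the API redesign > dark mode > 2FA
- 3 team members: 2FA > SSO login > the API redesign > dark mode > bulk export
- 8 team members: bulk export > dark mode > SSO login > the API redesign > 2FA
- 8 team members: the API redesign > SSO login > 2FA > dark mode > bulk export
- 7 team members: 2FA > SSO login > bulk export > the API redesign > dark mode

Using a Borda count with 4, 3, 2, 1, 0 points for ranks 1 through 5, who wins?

SSO login

SSO login: 8·3 + 3·3 + 8·2 + 8·3 + 7·3 = 94
2FA: 8·0 + 3·4 + 8·0 + 8·2 + 7·4 = 56
the API redesign: 8·2 + 3·2 + 8·1 + 8·4 + 7·1 = 69
bulk export: 8·4 + 3·0 + 8·4 + 8·0 + 7·2 = 78
dark mode: 8·1 + 3·1 + 8·3 + 8·1 + 7·0 = 43
SSO login has the highest Borda score (94).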